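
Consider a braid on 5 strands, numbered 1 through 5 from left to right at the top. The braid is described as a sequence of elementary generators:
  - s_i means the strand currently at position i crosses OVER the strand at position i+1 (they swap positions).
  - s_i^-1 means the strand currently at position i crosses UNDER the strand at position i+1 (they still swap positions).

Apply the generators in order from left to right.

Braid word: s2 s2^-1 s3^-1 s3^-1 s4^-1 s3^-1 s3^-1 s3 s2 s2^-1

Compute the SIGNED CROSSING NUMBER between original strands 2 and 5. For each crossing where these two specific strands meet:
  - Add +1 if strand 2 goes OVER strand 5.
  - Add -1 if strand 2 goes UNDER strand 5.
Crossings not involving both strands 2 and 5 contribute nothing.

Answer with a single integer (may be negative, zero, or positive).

Answer: 2

Derivation:
Gen 1: crossing 2x3. Both 2&5? no. Sum: 0
Gen 2: crossing 3x2. Both 2&5? no. Sum: 0
Gen 3: crossing 3x4. Both 2&5? no. Sum: 0
Gen 4: crossing 4x3. Both 2&5? no. Sum: 0
Gen 5: crossing 4x5. Both 2&5? no. Sum: 0
Gen 6: crossing 3x5. Both 2&5? no. Sum: 0
Gen 7: crossing 5x3. Both 2&5? no. Sum: 0
Gen 8: crossing 3x5. Both 2&5? no. Sum: 0
Gen 9: 2 over 5. Both 2&5? yes. Contrib: +1. Sum: 1
Gen 10: 5 under 2. Both 2&5? yes. Contrib: +1. Sum: 2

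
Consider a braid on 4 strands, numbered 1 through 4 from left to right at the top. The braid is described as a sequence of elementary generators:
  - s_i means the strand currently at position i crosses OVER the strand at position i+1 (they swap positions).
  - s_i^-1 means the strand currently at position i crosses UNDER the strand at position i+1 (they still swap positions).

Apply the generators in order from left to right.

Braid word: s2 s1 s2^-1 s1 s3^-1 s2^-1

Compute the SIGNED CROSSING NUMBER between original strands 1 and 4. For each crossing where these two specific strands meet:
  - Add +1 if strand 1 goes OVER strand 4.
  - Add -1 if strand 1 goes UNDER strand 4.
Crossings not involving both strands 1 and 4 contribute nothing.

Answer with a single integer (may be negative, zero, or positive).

Answer: -1

Derivation:
Gen 1: crossing 2x3. Both 1&4? no. Sum: 0
Gen 2: crossing 1x3. Both 1&4? no. Sum: 0
Gen 3: crossing 1x2. Both 1&4? no. Sum: 0
Gen 4: crossing 3x2. Both 1&4? no. Sum: 0
Gen 5: 1 under 4. Both 1&4? yes. Contrib: -1. Sum: -1
Gen 6: crossing 3x4. Both 1&4? no. Sum: -1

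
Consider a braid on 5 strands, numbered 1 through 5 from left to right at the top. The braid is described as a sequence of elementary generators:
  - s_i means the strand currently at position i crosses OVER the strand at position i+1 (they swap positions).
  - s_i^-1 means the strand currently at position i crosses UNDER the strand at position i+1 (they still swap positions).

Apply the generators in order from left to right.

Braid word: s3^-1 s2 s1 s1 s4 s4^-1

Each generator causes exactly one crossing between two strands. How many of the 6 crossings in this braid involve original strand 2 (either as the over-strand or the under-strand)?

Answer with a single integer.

Answer: 1

Derivation:
Gen 1: crossing 3x4. Involves strand 2? no. Count so far: 0
Gen 2: crossing 2x4. Involves strand 2? yes. Count so far: 1
Gen 3: crossing 1x4. Involves strand 2? no. Count so far: 1
Gen 4: crossing 4x1. Involves strand 2? no. Count so far: 1
Gen 5: crossing 3x5. Involves strand 2? no. Count so far: 1
Gen 6: crossing 5x3. Involves strand 2? no. Count so far: 1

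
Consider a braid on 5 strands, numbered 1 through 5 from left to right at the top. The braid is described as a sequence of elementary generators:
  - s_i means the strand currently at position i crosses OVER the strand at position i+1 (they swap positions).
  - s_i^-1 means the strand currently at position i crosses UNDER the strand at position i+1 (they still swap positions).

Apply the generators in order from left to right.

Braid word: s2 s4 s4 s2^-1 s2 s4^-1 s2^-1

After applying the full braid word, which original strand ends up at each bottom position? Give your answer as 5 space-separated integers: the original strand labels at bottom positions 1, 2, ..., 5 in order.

Gen 1 (s2): strand 2 crosses over strand 3. Perm now: [1 3 2 4 5]
Gen 2 (s4): strand 4 crosses over strand 5. Perm now: [1 3 2 5 4]
Gen 3 (s4): strand 5 crosses over strand 4. Perm now: [1 3 2 4 5]
Gen 4 (s2^-1): strand 3 crosses under strand 2. Perm now: [1 2 3 4 5]
Gen 5 (s2): strand 2 crosses over strand 3. Perm now: [1 3 2 4 5]
Gen 6 (s4^-1): strand 4 crosses under strand 5. Perm now: [1 3 2 5 4]
Gen 7 (s2^-1): strand 3 crosses under strand 2. Perm now: [1 2 3 5 4]

Answer: 1 2 3 5 4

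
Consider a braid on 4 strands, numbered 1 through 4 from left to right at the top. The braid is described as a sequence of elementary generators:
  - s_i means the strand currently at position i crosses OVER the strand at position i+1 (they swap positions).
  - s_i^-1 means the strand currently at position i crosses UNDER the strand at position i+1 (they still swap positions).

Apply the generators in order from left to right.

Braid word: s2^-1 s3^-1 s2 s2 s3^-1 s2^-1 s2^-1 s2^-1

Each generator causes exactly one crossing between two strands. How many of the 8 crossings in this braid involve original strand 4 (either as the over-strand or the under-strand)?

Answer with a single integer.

Gen 1: crossing 2x3. Involves strand 4? no. Count so far: 0
Gen 2: crossing 2x4. Involves strand 4? yes. Count so far: 1
Gen 3: crossing 3x4. Involves strand 4? yes. Count so far: 2
Gen 4: crossing 4x3. Involves strand 4? yes. Count so far: 3
Gen 5: crossing 4x2. Involves strand 4? yes. Count so far: 4
Gen 6: crossing 3x2. Involves strand 4? no. Count so far: 4
Gen 7: crossing 2x3. Involves strand 4? no. Count so far: 4
Gen 8: crossing 3x2. Involves strand 4? no. Count so far: 4

Answer: 4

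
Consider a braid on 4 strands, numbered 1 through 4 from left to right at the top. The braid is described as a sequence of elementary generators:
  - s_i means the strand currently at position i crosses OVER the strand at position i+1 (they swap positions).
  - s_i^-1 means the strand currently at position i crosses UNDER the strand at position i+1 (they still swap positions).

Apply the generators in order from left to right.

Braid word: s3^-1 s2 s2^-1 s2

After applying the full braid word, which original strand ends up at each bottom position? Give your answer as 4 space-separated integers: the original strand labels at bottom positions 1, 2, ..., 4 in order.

Gen 1 (s3^-1): strand 3 crosses under strand 4. Perm now: [1 2 4 3]
Gen 2 (s2): strand 2 crosses over strand 4. Perm now: [1 4 2 3]
Gen 3 (s2^-1): strand 4 crosses under strand 2. Perm now: [1 2 4 3]
Gen 4 (s2): strand 2 crosses over strand 4. Perm now: [1 4 2 3]

Answer: 1 4 2 3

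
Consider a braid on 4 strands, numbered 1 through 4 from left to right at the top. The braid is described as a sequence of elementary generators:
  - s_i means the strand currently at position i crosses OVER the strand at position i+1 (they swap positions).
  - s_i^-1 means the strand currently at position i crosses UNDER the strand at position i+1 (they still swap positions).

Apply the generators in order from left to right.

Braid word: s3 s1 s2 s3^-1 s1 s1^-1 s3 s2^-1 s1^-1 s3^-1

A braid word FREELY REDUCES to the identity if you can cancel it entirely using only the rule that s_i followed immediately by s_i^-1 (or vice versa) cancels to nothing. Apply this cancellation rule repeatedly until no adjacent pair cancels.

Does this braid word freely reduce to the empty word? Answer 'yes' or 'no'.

Answer: yes

Derivation:
Gen 1 (s3): push. Stack: [s3]
Gen 2 (s1): push. Stack: [s3 s1]
Gen 3 (s2): push. Stack: [s3 s1 s2]
Gen 4 (s3^-1): push. Stack: [s3 s1 s2 s3^-1]
Gen 5 (s1): push. Stack: [s3 s1 s2 s3^-1 s1]
Gen 6 (s1^-1): cancels prior s1. Stack: [s3 s1 s2 s3^-1]
Gen 7 (s3): cancels prior s3^-1. Stack: [s3 s1 s2]
Gen 8 (s2^-1): cancels prior s2. Stack: [s3 s1]
Gen 9 (s1^-1): cancels prior s1. Stack: [s3]
Gen 10 (s3^-1): cancels prior s3. Stack: []
Reduced word: (empty)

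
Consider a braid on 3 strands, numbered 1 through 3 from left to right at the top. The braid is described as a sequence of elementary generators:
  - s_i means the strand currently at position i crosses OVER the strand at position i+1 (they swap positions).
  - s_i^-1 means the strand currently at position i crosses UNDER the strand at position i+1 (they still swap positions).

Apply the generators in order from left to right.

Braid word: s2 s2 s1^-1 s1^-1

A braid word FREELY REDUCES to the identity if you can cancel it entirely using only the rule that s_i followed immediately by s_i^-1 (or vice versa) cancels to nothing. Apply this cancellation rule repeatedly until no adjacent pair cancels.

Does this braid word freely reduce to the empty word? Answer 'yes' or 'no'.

Answer: no

Derivation:
Gen 1 (s2): push. Stack: [s2]
Gen 2 (s2): push. Stack: [s2 s2]
Gen 3 (s1^-1): push. Stack: [s2 s2 s1^-1]
Gen 4 (s1^-1): push. Stack: [s2 s2 s1^-1 s1^-1]
Reduced word: s2 s2 s1^-1 s1^-1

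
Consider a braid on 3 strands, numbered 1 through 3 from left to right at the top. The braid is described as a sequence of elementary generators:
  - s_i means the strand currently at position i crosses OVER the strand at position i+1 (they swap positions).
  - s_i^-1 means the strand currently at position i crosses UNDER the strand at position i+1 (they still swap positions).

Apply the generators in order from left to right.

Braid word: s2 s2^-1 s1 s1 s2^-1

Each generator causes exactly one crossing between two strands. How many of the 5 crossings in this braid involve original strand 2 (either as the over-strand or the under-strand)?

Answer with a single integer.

Gen 1: crossing 2x3. Involves strand 2? yes. Count so far: 1
Gen 2: crossing 3x2. Involves strand 2? yes. Count so far: 2
Gen 3: crossing 1x2. Involves strand 2? yes. Count so far: 3
Gen 4: crossing 2x1. Involves strand 2? yes. Count so far: 4
Gen 5: crossing 2x3. Involves strand 2? yes. Count so far: 5

Answer: 5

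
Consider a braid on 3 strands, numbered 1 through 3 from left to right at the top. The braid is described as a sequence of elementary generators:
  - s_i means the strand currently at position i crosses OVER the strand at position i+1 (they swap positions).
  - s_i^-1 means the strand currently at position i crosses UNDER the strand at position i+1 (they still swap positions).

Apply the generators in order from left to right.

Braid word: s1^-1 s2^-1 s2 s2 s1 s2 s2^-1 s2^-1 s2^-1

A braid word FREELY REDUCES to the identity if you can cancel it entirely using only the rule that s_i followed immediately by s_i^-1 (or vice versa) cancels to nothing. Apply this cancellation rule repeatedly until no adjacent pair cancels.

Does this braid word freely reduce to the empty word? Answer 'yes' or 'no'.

Answer: no

Derivation:
Gen 1 (s1^-1): push. Stack: [s1^-1]
Gen 2 (s2^-1): push. Stack: [s1^-1 s2^-1]
Gen 3 (s2): cancels prior s2^-1. Stack: [s1^-1]
Gen 4 (s2): push. Stack: [s1^-1 s2]
Gen 5 (s1): push. Stack: [s1^-1 s2 s1]
Gen 6 (s2): push. Stack: [s1^-1 s2 s1 s2]
Gen 7 (s2^-1): cancels prior s2. Stack: [s1^-1 s2 s1]
Gen 8 (s2^-1): push. Stack: [s1^-1 s2 s1 s2^-1]
Gen 9 (s2^-1): push. Stack: [s1^-1 s2 s1 s2^-1 s2^-1]
Reduced word: s1^-1 s2 s1 s2^-1 s2^-1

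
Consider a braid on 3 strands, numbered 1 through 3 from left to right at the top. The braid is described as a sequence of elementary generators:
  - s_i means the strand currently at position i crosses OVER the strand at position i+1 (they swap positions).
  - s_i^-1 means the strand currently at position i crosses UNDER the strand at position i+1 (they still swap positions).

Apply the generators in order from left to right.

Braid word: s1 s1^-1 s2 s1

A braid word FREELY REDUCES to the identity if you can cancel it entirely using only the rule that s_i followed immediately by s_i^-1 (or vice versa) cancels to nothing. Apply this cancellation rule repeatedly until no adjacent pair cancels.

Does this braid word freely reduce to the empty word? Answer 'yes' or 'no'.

Answer: no

Derivation:
Gen 1 (s1): push. Stack: [s1]
Gen 2 (s1^-1): cancels prior s1. Stack: []
Gen 3 (s2): push. Stack: [s2]
Gen 4 (s1): push. Stack: [s2 s1]
Reduced word: s2 s1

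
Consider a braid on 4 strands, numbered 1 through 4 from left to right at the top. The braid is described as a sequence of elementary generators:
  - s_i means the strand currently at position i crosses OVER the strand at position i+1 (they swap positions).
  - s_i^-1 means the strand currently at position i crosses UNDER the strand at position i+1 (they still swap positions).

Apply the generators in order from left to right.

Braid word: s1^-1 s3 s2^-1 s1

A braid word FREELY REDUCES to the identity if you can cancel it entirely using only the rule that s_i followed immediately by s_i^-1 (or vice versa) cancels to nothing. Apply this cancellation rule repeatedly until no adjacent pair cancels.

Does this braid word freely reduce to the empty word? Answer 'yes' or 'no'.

Answer: no

Derivation:
Gen 1 (s1^-1): push. Stack: [s1^-1]
Gen 2 (s3): push. Stack: [s1^-1 s3]
Gen 3 (s2^-1): push. Stack: [s1^-1 s3 s2^-1]
Gen 4 (s1): push. Stack: [s1^-1 s3 s2^-1 s1]
Reduced word: s1^-1 s3 s2^-1 s1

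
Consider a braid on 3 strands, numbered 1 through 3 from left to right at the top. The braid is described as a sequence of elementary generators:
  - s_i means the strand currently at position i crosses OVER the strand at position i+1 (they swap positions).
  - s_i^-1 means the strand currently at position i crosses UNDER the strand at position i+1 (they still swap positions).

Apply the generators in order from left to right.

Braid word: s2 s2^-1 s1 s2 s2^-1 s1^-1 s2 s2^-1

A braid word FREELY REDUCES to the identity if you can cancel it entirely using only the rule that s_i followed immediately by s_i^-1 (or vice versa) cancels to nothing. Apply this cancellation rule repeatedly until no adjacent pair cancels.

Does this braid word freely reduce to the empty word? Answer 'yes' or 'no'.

Gen 1 (s2): push. Stack: [s2]
Gen 2 (s2^-1): cancels prior s2. Stack: []
Gen 3 (s1): push. Stack: [s1]
Gen 4 (s2): push. Stack: [s1 s2]
Gen 5 (s2^-1): cancels prior s2. Stack: [s1]
Gen 6 (s1^-1): cancels prior s1. Stack: []
Gen 7 (s2): push. Stack: [s2]
Gen 8 (s2^-1): cancels prior s2. Stack: []
Reduced word: (empty)

Answer: yes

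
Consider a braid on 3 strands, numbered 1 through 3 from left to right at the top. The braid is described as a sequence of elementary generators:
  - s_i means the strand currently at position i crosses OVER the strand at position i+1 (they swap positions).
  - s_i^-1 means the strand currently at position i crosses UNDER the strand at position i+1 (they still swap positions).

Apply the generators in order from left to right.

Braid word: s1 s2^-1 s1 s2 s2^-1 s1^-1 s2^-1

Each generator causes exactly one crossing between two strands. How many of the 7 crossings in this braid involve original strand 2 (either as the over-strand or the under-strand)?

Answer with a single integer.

Gen 1: crossing 1x2. Involves strand 2? yes. Count so far: 1
Gen 2: crossing 1x3. Involves strand 2? no. Count so far: 1
Gen 3: crossing 2x3. Involves strand 2? yes. Count so far: 2
Gen 4: crossing 2x1. Involves strand 2? yes. Count so far: 3
Gen 5: crossing 1x2. Involves strand 2? yes. Count so far: 4
Gen 6: crossing 3x2. Involves strand 2? yes. Count so far: 5
Gen 7: crossing 3x1. Involves strand 2? no. Count so far: 5

Answer: 5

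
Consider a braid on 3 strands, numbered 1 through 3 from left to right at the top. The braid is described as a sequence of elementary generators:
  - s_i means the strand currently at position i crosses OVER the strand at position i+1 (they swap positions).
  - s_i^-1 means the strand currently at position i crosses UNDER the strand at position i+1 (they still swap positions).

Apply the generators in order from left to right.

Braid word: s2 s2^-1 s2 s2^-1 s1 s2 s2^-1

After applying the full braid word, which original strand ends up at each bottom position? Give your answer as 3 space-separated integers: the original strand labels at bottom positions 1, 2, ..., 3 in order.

Answer: 2 1 3

Derivation:
Gen 1 (s2): strand 2 crosses over strand 3. Perm now: [1 3 2]
Gen 2 (s2^-1): strand 3 crosses under strand 2. Perm now: [1 2 3]
Gen 3 (s2): strand 2 crosses over strand 3. Perm now: [1 3 2]
Gen 4 (s2^-1): strand 3 crosses under strand 2. Perm now: [1 2 3]
Gen 5 (s1): strand 1 crosses over strand 2. Perm now: [2 1 3]
Gen 6 (s2): strand 1 crosses over strand 3. Perm now: [2 3 1]
Gen 7 (s2^-1): strand 3 crosses under strand 1. Perm now: [2 1 3]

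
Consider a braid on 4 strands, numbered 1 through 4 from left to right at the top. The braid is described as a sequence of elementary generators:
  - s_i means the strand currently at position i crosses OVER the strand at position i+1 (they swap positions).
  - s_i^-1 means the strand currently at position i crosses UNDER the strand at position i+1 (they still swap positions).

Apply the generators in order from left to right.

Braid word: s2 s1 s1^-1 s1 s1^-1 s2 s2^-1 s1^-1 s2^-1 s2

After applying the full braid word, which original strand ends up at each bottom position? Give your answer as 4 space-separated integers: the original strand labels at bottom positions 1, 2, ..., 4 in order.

Answer: 3 1 2 4

Derivation:
Gen 1 (s2): strand 2 crosses over strand 3. Perm now: [1 3 2 4]
Gen 2 (s1): strand 1 crosses over strand 3. Perm now: [3 1 2 4]
Gen 3 (s1^-1): strand 3 crosses under strand 1. Perm now: [1 3 2 4]
Gen 4 (s1): strand 1 crosses over strand 3. Perm now: [3 1 2 4]
Gen 5 (s1^-1): strand 3 crosses under strand 1. Perm now: [1 3 2 4]
Gen 6 (s2): strand 3 crosses over strand 2. Perm now: [1 2 3 4]
Gen 7 (s2^-1): strand 2 crosses under strand 3. Perm now: [1 3 2 4]
Gen 8 (s1^-1): strand 1 crosses under strand 3. Perm now: [3 1 2 4]
Gen 9 (s2^-1): strand 1 crosses under strand 2. Perm now: [3 2 1 4]
Gen 10 (s2): strand 2 crosses over strand 1. Perm now: [3 1 2 4]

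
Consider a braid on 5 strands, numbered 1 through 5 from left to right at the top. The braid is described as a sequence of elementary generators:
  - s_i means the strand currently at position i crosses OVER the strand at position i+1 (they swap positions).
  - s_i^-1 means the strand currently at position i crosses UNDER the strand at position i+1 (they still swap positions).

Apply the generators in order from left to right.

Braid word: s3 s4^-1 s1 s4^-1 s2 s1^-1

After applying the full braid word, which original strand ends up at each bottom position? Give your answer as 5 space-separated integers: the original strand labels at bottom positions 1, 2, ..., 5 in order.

Gen 1 (s3): strand 3 crosses over strand 4. Perm now: [1 2 4 3 5]
Gen 2 (s4^-1): strand 3 crosses under strand 5. Perm now: [1 2 4 5 3]
Gen 3 (s1): strand 1 crosses over strand 2. Perm now: [2 1 4 5 3]
Gen 4 (s4^-1): strand 5 crosses under strand 3. Perm now: [2 1 4 3 5]
Gen 5 (s2): strand 1 crosses over strand 4. Perm now: [2 4 1 3 5]
Gen 6 (s1^-1): strand 2 crosses under strand 4. Perm now: [4 2 1 3 5]

Answer: 4 2 1 3 5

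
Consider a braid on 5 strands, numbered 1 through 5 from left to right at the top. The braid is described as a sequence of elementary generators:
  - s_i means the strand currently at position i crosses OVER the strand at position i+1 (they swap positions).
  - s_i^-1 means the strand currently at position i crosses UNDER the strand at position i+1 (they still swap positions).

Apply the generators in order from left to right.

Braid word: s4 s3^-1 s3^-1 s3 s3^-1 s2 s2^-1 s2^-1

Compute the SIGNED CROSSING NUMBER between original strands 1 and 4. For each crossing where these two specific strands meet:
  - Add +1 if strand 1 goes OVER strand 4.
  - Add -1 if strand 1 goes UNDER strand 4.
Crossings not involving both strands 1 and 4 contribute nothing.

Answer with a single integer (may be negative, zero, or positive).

Gen 1: crossing 4x5. Both 1&4? no. Sum: 0
Gen 2: crossing 3x5. Both 1&4? no. Sum: 0
Gen 3: crossing 5x3. Both 1&4? no. Sum: 0
Gen 4: crossing 3x5. Both 1&4? no. Sum: 0
Gen 5: crossing 5x3. Both 1&4? no. Sum: 0
Gen 6: crossing 2x3. Both 1&4? no. Sum: 0
Gen 7: crossing 3x2. Both 1&4? no. Sum: 0
Gen 8: crossing 2x3. Both 1&4? no. Sum: 0

Answer: 0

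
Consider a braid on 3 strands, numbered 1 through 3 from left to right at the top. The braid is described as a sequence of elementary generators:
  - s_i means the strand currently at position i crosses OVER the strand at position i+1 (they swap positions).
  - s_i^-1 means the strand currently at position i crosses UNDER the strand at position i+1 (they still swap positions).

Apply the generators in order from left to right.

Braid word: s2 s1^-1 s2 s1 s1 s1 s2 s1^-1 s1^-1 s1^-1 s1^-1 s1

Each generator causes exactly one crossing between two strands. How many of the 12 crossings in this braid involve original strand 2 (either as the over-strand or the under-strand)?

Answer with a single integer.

Answer: 10

Derivation:
Gen 1: crossing 2x3. Involves strand 2? yes. Count so far: 1
Gen 2: crossing 1x3. Involves strand 2? no. Count so far: 1
Gen 3: crossing 1x2. Involves strand 2? yes. Count so far: 2
Gen 4: crossing 3x2. Involves strand 2? yes. Count so far: 3
Gen 5: crossing 2x3. Involves strand 2? yes. Count so far: 4
Gen 6: crossing 3x2. Involves strand 2? yes. Count so far: 5
Gen 7: crossing 3x1. Involves strand 2? no. Count so far: 5
Gen 8: crossing 2x1. Involves strand 2? yes. Count so far: 6
Gen 9: crossing 1x2. Involves strand 2? yes. Count so far: 7
Gen 10: crossing 2x1. Involves strand 2? yes. Count so far: 8
Gen 11: crossing 1x2. Involves strand 2? yes. Count so far: 9
Gen 12: crossing 2x1. Involves strand 2? yes. Count so far: 10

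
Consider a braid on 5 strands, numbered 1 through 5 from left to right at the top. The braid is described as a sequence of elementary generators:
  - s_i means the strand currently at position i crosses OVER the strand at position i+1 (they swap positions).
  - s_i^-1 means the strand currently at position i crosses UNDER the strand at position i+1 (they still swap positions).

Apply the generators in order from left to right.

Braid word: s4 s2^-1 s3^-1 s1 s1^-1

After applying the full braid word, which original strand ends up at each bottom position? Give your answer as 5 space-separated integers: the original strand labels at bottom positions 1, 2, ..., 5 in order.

Gen 1 (s4): strand 4 crosses over strand 5. Perm now: [1 2 3 5 4]
Gen 2 (s2^-1): strand 2 crosses under strand 3. Perm now: [1 3 2 5 4]
Gen 3 (s3^-1): strand 2 crosses under strand 5. Perm now: [1 3 5 2 4]
Gen 4 (s1): strand 1 crosses over strand 3. Perm now: [3 1 5 2 4]
Gen 5 (s1^-1): strand 3 crosses under strand 1. Perm now: [1 3 5 2 4]

Answer: 1 3 5 2 4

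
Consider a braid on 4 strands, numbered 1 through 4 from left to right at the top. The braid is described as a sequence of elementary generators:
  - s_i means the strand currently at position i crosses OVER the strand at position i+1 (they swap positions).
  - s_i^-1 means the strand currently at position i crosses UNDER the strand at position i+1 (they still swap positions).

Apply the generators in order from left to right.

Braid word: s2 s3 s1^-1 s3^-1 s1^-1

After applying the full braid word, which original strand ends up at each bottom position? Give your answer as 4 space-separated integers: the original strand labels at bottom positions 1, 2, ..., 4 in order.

Gen 1 (s2): strand 2 crosses over strand 3. Perm now: [1 3 2 4]
Gen 2 (s3): strand 2 crosses over strand 4. Perm now: [1 3 4 2]
Gen 3 (s1^-1): strand 1 crosses under strand 3. Perm now: [3 1 4 2]
Gen 4 (s3^-1): strand 4 crosses under strand 2. Perm now: [3 1 2 4]
Gen 5 (s1^-1): strand 3 crosses under strand 1. Perm now: [1 3 2 4]

Answer: 1 3 2 4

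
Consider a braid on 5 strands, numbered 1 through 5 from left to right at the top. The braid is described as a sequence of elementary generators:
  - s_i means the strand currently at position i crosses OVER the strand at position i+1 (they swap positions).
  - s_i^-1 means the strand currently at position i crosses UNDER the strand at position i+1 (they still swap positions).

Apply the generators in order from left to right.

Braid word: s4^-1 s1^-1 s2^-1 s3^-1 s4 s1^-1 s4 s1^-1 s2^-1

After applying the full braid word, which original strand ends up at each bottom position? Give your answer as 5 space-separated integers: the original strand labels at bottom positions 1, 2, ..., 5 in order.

Answer: 2 5 3 1 4

Derivation:
Gen 1 (s4^-1): strand 4 crosses under strand 5. Perm now: [1 2 3 5 4]
Gen 2 (s1^-1): strand 1 crosses under strand 2. Perm now: [2 1 3 5 4]
Gen 3 (s2^-1): strand 1 crosses under strand 3. Perm now: [2 3 1 5 4]
Gen 4 (s3^-1): strand 1 crosses under strand 5. Perm now: [2 3 5 1 4]
Gen 5 (s4): strand 1 crosses over strand 4. Perm now: [2 3 5 4 1]
Gen 6 (s1^-1): strand 2 crosses under strand 3. Perm now: [3 2 5 4 1]
Gen 7 (s4): strand 4 crosses over strand 1. Perm now: [3 2 5 1 4]
Gen 8 (s1^-1): strand 3 crosses under strand 2. Perm now: [2 3 5 1 4]
Gen 9 (s2^-1): strand 3 crosses under strand 5. Perm now: [2 5 3 1 4]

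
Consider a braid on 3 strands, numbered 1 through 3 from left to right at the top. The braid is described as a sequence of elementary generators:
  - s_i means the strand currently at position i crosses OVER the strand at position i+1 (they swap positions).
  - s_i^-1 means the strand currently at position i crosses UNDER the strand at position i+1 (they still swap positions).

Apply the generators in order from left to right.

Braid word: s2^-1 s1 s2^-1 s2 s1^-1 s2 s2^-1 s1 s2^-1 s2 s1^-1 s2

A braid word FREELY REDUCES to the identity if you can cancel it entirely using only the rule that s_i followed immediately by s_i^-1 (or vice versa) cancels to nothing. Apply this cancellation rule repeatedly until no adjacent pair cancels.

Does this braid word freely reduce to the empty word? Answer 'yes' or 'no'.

Gen 1 (s2^-1): push. Stack: [s2^-1]
Gen 2 (s1): push. Stack: [s2^-1 s1]
Gen 3 (s2^-1): push. Stack: [s2^-1 s1 s2^-1]
Gen 4 (s2): cancels prior s2^-1. Stack: [s2^-1 s1]
Gen 5 (s1^-1): cancels prior s1. Stack: [s2^-1]
Gen 6 (s2): cancels prior s2^-1. Stack: []
Gen 7 (s2^-1): push. Stack: [s2^-1]
Gen 8 (s1): push. Stack: [s2^-1 s1]
Gen 9 (s2^-1): push. Stack: [s2^-1 s1 s2^-1]
Gen 10 (s2): cancels prior s2^-1. Stack: [s2^-1 s1]
Gen 11 (s1^-1): cancels prior s1. Stack: [s2^-1]
Gen 12 (s2): cancels prior s2^-1. Stack: []
Reduced word: (empty)

Answer: yes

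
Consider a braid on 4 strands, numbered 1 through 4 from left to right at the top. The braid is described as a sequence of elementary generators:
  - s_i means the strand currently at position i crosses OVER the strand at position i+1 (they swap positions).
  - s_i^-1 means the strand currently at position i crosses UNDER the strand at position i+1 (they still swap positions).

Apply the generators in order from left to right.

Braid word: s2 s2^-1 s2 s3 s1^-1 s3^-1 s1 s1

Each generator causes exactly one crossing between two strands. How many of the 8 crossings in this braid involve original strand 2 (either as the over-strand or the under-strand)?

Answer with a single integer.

Gen 1: crossing 2x3. Involves strand 2? yes. Count so far: 1
Gen 2: crossing 3x2. Involves strand 2? yes. Count so far: 2
Gen 3: crossing 2x3. Involves strand 2? yes. Count so far: 3
Gen 4: crossing 2x4. Involves strand 2? yes. Count so far: 4
Gen 5: crossing 1x3. Involves strand 2? no. Count so far: 4
Gen 6: crossing 4x2. Involves strand 2? yes. Count so far: 5
Gen 7: crossing 3x1. Involves strand 2? no. Count so far: 5
Gen 8: crossing 1x3. Involves strand 2? no. Count so far: 5

Answer: 5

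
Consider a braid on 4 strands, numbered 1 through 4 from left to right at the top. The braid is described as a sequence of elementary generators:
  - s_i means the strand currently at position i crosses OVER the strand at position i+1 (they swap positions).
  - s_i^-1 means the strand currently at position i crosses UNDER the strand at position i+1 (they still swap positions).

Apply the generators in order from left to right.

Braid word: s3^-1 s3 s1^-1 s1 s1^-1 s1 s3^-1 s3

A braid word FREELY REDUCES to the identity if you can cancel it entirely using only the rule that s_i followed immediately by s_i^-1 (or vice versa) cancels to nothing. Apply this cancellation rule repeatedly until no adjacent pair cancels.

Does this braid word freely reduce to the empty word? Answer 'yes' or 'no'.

Gen 1 (s3^-1): push. Stack: [s3^-1]
Gen 2 (s3): cancels prior s3^-1. Stack: []
Gen 3 (s1^-1): push. Stack: [s1^-1]
Gen 4 (s1): cancels prior s1^-1. Stack: []
Gen 5 (s1^-1): push. Stack: [s1^-1]
Gen 6 (s1): cancels prior s1^-1. Stack: []
Gen 7 (s3^-1): push. Stack: [s3^-1]
Gen 8 (s3): cancels prior s3^-1. Stack: []
Reduced word: (empty)

Answer: yes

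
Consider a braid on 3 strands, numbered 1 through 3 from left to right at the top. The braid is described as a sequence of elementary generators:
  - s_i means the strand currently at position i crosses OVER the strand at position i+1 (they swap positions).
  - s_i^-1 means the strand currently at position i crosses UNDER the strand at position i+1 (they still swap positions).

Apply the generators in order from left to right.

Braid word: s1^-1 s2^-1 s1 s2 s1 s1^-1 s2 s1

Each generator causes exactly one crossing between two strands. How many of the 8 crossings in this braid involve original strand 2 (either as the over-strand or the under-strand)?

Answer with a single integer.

Gen 1: crossing 1x2. Involves strand 2? yes. Count so far: 1
Gen 2: crossing 1x3. Involves strand 2? no. Count so far: 1
Gen 3: crossing 2x3. Involves strand 2? yes. Count so far: 2
Gen 4: crossing 2x1. Involves strand 2? yes. Count so far: 3
Gen 5: crossing 3x1. Involves strand 2? no. Count so far: 3
Gen 6: crossing 1x3. Involves strand 2? no. Count so far: 3
Gen 7: crossing 1x2. Involves strand 2? yes. Count so far: 4
Gen 8: crossing 3x2. Involves strand 2? yes. Count so far: 5

Answer: 5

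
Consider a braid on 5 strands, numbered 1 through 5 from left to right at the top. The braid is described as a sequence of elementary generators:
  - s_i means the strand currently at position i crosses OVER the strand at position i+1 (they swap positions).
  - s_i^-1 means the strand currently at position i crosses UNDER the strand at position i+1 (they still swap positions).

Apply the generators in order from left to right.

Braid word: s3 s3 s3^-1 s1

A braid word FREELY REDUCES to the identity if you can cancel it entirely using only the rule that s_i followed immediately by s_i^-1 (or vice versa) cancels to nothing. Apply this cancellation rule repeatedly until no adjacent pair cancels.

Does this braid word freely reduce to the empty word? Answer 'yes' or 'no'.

Gen 1 (s3): push. Stack: [s3]
Gen 2 (s3): push. Stack: [s3 s3]
Gen 3 (s3^-1): cancels prior s3. Stack: [s3]
Gen 4 (s1): push. Stack: [s3 s1]
Reduced word: s3 s1

Answer: no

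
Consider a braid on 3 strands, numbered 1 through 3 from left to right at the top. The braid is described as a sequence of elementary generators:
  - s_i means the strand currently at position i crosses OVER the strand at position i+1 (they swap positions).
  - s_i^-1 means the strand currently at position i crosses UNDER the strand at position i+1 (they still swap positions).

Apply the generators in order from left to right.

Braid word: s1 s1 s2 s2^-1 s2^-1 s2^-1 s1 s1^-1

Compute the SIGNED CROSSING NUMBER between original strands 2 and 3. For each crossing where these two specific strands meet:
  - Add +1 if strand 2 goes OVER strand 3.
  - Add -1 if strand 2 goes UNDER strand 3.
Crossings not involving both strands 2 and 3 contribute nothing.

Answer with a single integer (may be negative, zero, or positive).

Gen 1: crossing 1x2. Both 2&3? no. Sum: 0
Gen 2: crossing 2x1. Both 2&3? no. Sum: 0
Gen 3: 2 over 3. Both 2&3? yes. Contrib: +1. Sum: 1
Gen 4: 3 under 2. Both 2&3? yes. Contrib: +1. Sum: 2
Gen 5: 2 under 3. Both 2&3? yes. Contrib: -1. Sum: 1
Gen 6: 3 under 2. Both 2&3? yes. Contrib: +1. Sum: 2
Gen 7: crossing 1x2. Both 2&3? no. Sum: 2
Gen 8: crossing 2x1. Both 2&3? no. Sum: 2

Answer: 2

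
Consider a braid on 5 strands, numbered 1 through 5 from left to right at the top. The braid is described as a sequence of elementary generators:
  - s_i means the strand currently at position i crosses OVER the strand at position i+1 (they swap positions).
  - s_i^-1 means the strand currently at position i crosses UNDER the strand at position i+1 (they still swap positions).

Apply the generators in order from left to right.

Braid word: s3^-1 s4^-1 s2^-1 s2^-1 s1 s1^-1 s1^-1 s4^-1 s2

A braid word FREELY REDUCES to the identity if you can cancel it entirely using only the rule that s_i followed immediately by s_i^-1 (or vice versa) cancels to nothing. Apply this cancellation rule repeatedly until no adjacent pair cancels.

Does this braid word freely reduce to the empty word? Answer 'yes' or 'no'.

Answer: no

Derivation:
Gen 1 (s3^-1): push. Stack: [s3^-1]
Gen 2 (s4^-1): push. Stack: [s3^-1 s4^-1]
Gen 3 (s2^-1): push. Stack: [s3^-1 s4^-1 s2^-1]
Gen 4 (s2^-1): push. Stack: [s3^-1 s4^-1 s2^-1 s2^-1]
Gen 5 (s1): push. Stack: [s3^-1 s4^-1 s2^-1 s2^-1 s1]
Gen 6 (s1^-1): cancels prior s1. Stack: [s3^-1 s4^-1 s2^-1 s2^-1]
Gen 7 (s1^-1): push. Stack: [s3^-1 s4^-1 s2^-1 s2^-1 s1^-1]
Gen 8 (s4^-1): push. Stack: [s3^-1 s4^-1 s2^-1 s2^-1 s1^-1 s4^-1]
Gen 9 (s2): push. Stack: [s3^-1 s4^-1 s2^-1 s2^-1 s1^-1 s4^-1 s2]
Reduced word: s3^-1 s4^-1 s2^-1 s2^-1 s1^-1 s4^-1 s2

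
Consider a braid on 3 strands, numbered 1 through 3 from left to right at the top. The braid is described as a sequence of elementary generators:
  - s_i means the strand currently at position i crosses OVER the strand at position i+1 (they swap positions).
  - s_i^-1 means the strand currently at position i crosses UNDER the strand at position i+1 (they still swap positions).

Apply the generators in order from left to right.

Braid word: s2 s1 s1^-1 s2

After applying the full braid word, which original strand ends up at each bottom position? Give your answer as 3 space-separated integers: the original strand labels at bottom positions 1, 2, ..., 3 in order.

Answer: 1 2 3

Derivation:
Gen 1 (s2): strand 2 crosses over strand 3. Perm now: [1 3 2]
Gen 2 (s1): strand 1 crosses over strand 3. Perm now: [3 1 2]
Gen 3 (s1^-1): strand 3 crosses under strand 1. Perm now: [1 3 2]
Gen 4 (s2): strand 3 crosses over strand 2. Perm now: [1 2 3]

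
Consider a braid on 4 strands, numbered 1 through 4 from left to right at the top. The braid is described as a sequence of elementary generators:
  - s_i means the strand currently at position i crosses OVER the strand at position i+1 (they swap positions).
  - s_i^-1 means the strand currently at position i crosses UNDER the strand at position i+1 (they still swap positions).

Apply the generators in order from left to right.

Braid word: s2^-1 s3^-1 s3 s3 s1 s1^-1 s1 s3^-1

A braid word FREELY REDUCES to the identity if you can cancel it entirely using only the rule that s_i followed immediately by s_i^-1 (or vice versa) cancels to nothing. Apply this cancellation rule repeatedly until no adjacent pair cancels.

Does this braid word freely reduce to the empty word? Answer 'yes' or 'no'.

Gen 1 (s2^-1): push. Stack: [s2^-1]
Gen 2 (s3^-1): push. Stack: [s2^-1 s3^-1]
Gen 3 (s3): cancels prior s3^-1. Stack: [s2^-1]
Gen 4 (s3): push. Stack: [s2^-1 s3]
Gen 5 (s1): push. Stack: [s2^-1 s3 s1]
Gen 6 (s1^-1): cancels prior s1. Stack: [s2^-1 s3]
Gen 7 (s1): push. Stack: [s2^-1 s3 s1]
Gen 8 (s3^-1): push. Stack: [s2^-1 s3 s1 s3^-1]
Reduced word: s2^-1 s3 s1 s3^-1

Answer: no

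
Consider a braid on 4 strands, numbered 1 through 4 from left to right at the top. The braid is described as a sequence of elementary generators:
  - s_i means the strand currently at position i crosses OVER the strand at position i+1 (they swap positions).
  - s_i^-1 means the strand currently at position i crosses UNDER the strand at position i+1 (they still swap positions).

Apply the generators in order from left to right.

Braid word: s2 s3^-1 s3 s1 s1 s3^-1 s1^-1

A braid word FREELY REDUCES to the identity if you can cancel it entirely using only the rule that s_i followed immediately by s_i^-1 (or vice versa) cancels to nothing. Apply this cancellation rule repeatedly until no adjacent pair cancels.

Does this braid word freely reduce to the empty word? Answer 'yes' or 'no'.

Gen 1 (s2): push. Stack: [s2]
Gen 2 (s3^-1): push. Stack: [s2 s3^-1]
Gen 3 (s3): cancels prior s3^-1. Stack: [s2]
Gen 4 (s1): push. Stack: [s2 s1]
Gen 5 (s1): push. Stack: [s2 s1 s1]
Gen 6 (s3^-1): push. Stack: [s2 s1 s1 s3^-1]
Gen 7 (s1^-1): push. Stack: [s2 s1 s1 s3^-1 s1^-1]
Reduced word: s2 s1 s1 s3^-1 s1^-1

Answer: no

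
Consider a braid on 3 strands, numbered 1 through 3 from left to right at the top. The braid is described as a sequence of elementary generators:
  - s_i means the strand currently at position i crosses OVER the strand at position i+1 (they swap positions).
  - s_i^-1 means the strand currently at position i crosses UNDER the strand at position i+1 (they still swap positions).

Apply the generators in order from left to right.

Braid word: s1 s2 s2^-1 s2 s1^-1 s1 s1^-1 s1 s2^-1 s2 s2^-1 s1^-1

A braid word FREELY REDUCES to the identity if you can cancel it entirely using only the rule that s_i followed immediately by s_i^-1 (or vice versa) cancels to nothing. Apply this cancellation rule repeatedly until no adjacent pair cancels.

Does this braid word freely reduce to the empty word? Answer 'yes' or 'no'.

Answer: yes

Derivation:
Gen 1 (s1): push. Stack: [s1]
Gen 2 (s2): push. Stack: [s1 s2]
Gen 3 (s2^-1): cancels prior s2. Stack: [s1]
Gen 4 (s2): push. Stack: [s1 s2]
Gen 5 (s1^-1): push. Stack: [s1 s2 s1^-1]
Gen 6 (s1): cancels prior s1^-1. Stack: [s1 s2]
Gen 7 (s1^-1): push. Stack: [s1 s2 s1^-1]
Gen 8 (s1): cancels prior s1^-1. Stack: [s1 s2]
Gen 9 (s2^-1): cancels prior s2. Stack: [s1]
Gen 10 (s2): push. Stack: [s1 s2]
Gen 11 (s2^-1): cancels prior s2. Stack: [s1]
Gen 12 (s1^-1): cancels prior s1. Stack: []
Reduced word: (empty)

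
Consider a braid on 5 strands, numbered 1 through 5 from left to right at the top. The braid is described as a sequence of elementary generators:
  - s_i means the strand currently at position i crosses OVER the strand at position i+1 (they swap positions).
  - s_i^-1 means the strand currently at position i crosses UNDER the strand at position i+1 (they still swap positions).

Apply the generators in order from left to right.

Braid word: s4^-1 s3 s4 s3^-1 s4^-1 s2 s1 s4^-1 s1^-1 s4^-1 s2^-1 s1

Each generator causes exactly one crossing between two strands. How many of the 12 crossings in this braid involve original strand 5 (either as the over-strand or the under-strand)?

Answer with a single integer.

Gen 1: crossing 4x5. Involves strand 5? yes. Count so far: 1
Gen 2: crossing 3x5. Involves strand 5? yes. Count so far: 2
Gen 3: crossing 3x4. Involves strand 5? no. Count so far: 2
Gen 4: crossing 5x4. Involves strand 5? yes. Count so far: 3
Gen 5: crossing 5x3. Involves strand 5? yes. Count so far: 4
Gen 6: crossing 2x4. Involves strand 5? no. Count so far: 4
Gen 7: crossing 1x4. Involves strand 5? no. Count so far: 4
Gen 8: crossing 3x5. Involves strand 5? yes. Count so far: 5
Gen 9: crossing 4x1. Involves strand 5? no. Count so far: 5
Gen 10: crossing 5x3. Involves strand 5? yes. Count so far: 6
Gen 11: crossing 4x2. Involves strand 5? no. Count so far: 6
Gen 12: crossing 1x2. Involves strand 5? no. Count so far: 6

Answer: 6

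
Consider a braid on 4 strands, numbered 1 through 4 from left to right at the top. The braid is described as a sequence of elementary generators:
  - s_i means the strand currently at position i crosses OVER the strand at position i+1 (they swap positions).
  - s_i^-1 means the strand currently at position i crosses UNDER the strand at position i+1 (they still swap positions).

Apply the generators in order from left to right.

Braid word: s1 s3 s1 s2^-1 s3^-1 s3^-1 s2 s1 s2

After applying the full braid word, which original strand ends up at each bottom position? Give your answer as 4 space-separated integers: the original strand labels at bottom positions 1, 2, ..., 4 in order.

Answer: 2 4 1 3

Derivation:
Gen 1 (s1): strand 1 crosses over strand 2. Perm now: [2 1 3 4]
Gen 2 (s3): strand 3 crosses over strand 4. Perm now: [2 1 4 3]
Gen 3 (s1): strand 2 crosses over strand 1. Perm now: [1 2 4 3]
Gen 4 (s2^-1): strand 2 crosses under strand 4. Perm now: [1 4 2 3]
Gen 5 (s3^-1): strand 2 crosses under strand 3. Perm now: [1 4 3 2]
Gen 6 (s3^-1): strand 3 crosses under strand 2. Perm now: [1 4 2 3]
Gen 7 (s2): strand 4 crosses over strand 2. Perm now: [1 2 4 3]
Gen 8 (s1): strand 1 crosses over strand 2. Perm now: [2 1 4 3]
Gen 9 (s2): strand 1 crosses over strand 4. Perm now: [2 4 1 3]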